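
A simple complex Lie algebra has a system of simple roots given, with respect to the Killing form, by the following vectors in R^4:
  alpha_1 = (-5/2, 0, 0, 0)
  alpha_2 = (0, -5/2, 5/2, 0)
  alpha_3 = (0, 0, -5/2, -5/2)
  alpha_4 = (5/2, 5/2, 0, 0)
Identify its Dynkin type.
Compute the Cartan integers a_ij = 2(alpha_i, alpha_j)/(alpha_j, alpha_j); the resulting 4x4 Cartan matrix is
[[2, 0, 0, -1], [0, 2, -1, -1], [0, -1, 2, 0], [-2, -1, 0, 2]].
The roots have two lengths (squared-length ratio 2:1); the short ones are alpha_{1}. The associated Dynkin diagram is a chain of 4 nodes with a double edge at one end; the terminal node there is the unique short simple root (B_4), so the type is B_4 (the algebra so(9)).

type B_4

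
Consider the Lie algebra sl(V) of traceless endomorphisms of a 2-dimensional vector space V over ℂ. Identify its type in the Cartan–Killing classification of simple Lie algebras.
This is sl(2), which has dimension 2^2 - 1 = 3 and rank 2 - 1 = 1 (a Cartan subalgebra is the diagonal traceless matrices). In the classification of classical Lie algebras, the special linear algebra sl(n+1) has type A_n; here n = 1, so the Dynkin diagram is a chain of 1 nodes with single edges (A_1). Hence the type is A_1.

A_1 (sl(2))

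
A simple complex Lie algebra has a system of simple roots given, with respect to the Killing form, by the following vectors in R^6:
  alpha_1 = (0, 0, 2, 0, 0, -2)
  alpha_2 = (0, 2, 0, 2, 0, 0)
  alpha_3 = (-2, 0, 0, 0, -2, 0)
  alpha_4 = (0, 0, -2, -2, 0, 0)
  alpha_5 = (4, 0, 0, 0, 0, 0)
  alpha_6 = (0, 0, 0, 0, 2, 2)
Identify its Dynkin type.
C_6

Compute the Cartan integers a_ij = 2(alpha_i, alpha_j)/(alpha_j, alpha_j); the resulting 6x6 Cartan matrix is
[[2, 0, 0, -1, 0, -1], [0, 2, 0, -1, 0, 0], [0, 0, 2, 0, -1, -1], [-1, -1, 0, 2, 0, 0], [0, 0, -2, 0, 2, 0], [-1, 0, -1, 0, 0, 2]].
The roots have two lengths (squared-length ratio 2:1); the short ones are alpha_{1,2,3,4,6}. The associated Dynkin diagram is a chain of 6 nodes with a double edge at one end; the terminal node there is the unique long simple root (C_6), so the type is C_6 (the algebra sp(12)).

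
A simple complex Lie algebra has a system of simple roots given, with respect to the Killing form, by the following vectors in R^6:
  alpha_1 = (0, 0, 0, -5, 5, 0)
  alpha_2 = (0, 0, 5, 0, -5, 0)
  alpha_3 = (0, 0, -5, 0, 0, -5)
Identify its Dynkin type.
Compute the Cartan integers a_ij = 2(alpha_i, alpha_j)/(alpha_j, alpha_j); the resulting 3x3 Cartan matrix is
[[2, -1, 0], [-1, 2, -1], [0, -1, 2]].
All simple roots have the same length, so the diagram is simply laced. The associated Dynkin diagram is a chain of 3 nodes with single edges (A_3), so the type is A_3 (the algebra sl(4)).

A3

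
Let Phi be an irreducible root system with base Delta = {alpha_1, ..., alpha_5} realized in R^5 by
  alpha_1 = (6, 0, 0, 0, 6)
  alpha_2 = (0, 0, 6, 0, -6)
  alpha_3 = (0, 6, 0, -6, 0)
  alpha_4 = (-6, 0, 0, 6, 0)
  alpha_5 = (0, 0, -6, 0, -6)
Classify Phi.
Compute the Cartan integers a_ij = 2(alpha_i, alpha_j)/(alpha_j, alpha_j); the resulting 5x5 Cartan matrix is
[[2, -1, 0, -1, -1], [-1, 2, 0, 0, 0], [0, 0, 2, -1, 0], [-1, 0, -1, 2, 0], [-1, 0, 0, 0, 2]].
All simple roots have the same length, so the diagram is simply laced. The associated Dynkin diagram is a chain of 3 nodes with a fork of two nodes at one end (D_5), so the type is D_5 (the algebra so(10)).

D_5 (so(10))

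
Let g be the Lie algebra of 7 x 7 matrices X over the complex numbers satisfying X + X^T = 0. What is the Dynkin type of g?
This is so(7) with 7 odd, which has dimension 7(7-1)/2 = 21 and rank (7-1)/2 = 3. In the classification of classical Lie algebras, the orthogonal algebra so(2n+1) in an odd number of variables has type B_n; here n = 3, so the Dynkin diagram is a chain of 3 nodes with a double edge at one end; the terminal node there is the unique short simple root (B_3). Hence the type is B_3.

B_3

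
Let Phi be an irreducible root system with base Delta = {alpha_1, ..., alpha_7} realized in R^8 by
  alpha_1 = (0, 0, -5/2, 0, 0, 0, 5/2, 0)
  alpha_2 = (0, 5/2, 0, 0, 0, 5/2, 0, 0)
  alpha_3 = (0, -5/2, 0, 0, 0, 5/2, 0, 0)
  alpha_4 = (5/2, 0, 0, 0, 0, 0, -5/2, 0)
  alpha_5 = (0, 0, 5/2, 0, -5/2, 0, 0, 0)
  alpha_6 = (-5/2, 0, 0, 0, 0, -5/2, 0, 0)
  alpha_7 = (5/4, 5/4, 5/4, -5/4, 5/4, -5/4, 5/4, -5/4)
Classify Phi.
Compute the Cartan integers a_ij = 2(alpha_i, alpha_j)/(alpha_j, alpha_j); the resulting 7x7 Cartan matrix is
[[2, 0, 0, -1, -1, 0, 0], [0, 2, 0, 0, 0, -1, 0], [0, 0, 2, 0, 0, -1, -1], [-1, 0, 0, 2, 0, -1, 0], [-1, 0, 0, 0, 2, 0, 0], [0, -1, -1, -1, 0, 2, 0], [0, 0, -1, 0, 0, 0, 2]].
All simple roots have the same length, so the diagram is simply laced. The associated Dynkin diagram is a chain of 6 nodes with one extra node attached to the third node from one end (E_7), so the type is E_7.

E7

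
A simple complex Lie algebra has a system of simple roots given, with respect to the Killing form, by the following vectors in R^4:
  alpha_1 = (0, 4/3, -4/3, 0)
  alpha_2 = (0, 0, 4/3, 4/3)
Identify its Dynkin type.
type A_2

Compute the Cartan integers a_ij = 2(alpha_i, alpha_j)/(alpha_j, alpha_j); the resulting 2x2 Cartan matrix is
[[2, -1], [-1, 2]].
All simple roots have the same length, so the diagram is simply laced. The associated Dynkin diagram is a chain of 2 nodes with single edges (A_2), so the type is A_2 (the algebra sl(3)).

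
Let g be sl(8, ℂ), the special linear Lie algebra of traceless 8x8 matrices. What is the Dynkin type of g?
type A_7

This is sl(8), which has dimension 8^2 - 1 = 63 and rank 8 - 1 = 7 (a Cartan subalgebra is the diagonal traceless matrices). In the classification of classical Lie algebras, the special linear algebra sl(n+1) has type A_n; here n = 7, so the Dynkin diagram is a chain of 7 nodes with single edges (A_7). Hence the type is A_7.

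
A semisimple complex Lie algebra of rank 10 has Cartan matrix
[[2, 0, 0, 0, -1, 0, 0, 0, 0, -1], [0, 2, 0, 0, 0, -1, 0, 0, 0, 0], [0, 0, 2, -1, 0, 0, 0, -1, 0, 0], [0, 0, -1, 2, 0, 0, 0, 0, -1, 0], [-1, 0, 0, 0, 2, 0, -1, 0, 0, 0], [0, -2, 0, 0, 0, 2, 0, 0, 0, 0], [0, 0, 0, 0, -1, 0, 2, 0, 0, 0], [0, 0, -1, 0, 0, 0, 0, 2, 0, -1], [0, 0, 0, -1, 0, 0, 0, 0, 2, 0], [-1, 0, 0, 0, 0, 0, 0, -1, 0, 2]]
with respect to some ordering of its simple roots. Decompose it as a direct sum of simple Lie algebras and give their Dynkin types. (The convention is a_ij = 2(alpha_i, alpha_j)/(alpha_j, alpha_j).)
The diagram associated to this matrix has two connected components: the simple roots {alpha_1, alpha_3, alpha_4, alpha_5, alpha_7, alpha_8, alpha_9, alpha_10} form a chain of 8 nodes with single edges (A_8), and {alpha_2, alpha_6} form a chain of 2 nodes with a double edge at one end; the terminal node there is the unique short simple root (B_2). A semisimple Lie algebra decomposes uniquely as the direct sum of simple ideals, one per connected component of its Dynkin diagram, so g ≅ A_8 ⊕ B_2 (dimension 80 + 10 = 90).

A_8 (sl(9)) ⊕ B_2 (so(5))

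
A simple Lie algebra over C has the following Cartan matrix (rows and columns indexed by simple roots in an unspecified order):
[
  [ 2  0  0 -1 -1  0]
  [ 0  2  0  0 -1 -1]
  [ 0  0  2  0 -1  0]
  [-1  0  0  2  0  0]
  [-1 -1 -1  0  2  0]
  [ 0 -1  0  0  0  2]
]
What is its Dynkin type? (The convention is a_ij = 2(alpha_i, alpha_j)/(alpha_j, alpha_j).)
E_6

The matrix has rank 6 with 2's on the diagonal. Reading the off-diagonal entries as Dynkin edges (a single edge where a_ij = a_ji = -1; a double or triple edge where a_ij * a_ji = 2 or 3), the diagram is a chain of 5 nodes with one extra node attached to the third node from one end (E_6). One simple-root ordering that puts it in standard form is (alpha_6, alpha_3, alpha_2, alpha_5, alpha_1, alpha_4). So the algebra is type E_6.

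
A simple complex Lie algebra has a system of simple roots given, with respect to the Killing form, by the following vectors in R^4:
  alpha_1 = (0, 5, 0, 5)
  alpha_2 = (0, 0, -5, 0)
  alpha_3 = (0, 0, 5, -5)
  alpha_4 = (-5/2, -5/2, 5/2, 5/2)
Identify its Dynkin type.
Compute the Cartan integers a_ij = 2(alpha_i, alpha_j)/(alpha_j, alpha_j); the resulting 4x4 Cartan matrix is
[[2, 0, -1, 0], [0, 2, -1, -1], [-1, -2, 2, 0], [0, -1, 0, 2]].
The roots have two lengths (squared-length ratio 2:1); the short ones are alpha_{2,4}. The associated Dynkin diagram is a chain of 4 nodes with a double edge between the middle two (F_4), so the type is F_4.

type F_4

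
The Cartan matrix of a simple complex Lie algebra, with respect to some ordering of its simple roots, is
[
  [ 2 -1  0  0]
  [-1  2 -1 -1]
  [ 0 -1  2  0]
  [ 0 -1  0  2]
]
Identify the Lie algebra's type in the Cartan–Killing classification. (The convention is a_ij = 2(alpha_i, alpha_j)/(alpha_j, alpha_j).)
The matrix has rank 4 with 2's on the diagonal. Reading the off-diagonal entries as Dynkin edges (a single edge where a_ij = a_ji = -1; a double or triple edge where a_ij * a_ji = 2 or 3), the diagram is a chain of 2 nodes with a fork of two nodes at one end (D_4). One simple-root ordering that puts it in standard form is (alpha_4, alpha_2, alpha_1, alpha_3). So the algebra is type D_4, i.e. so(8).

type D_4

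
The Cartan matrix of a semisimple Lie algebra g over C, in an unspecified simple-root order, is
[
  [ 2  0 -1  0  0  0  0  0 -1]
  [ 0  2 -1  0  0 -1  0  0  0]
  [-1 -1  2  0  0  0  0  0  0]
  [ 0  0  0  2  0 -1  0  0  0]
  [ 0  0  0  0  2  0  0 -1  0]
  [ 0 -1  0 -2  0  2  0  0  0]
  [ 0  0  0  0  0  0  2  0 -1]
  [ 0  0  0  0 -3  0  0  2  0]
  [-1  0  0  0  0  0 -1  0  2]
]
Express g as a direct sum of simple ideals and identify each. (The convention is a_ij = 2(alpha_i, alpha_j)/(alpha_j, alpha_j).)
The diagram associated to this matrix has two connected components: the simple roots {alpha_1, alpha_2, alpha_3, alpha_4, alpha_6, alpha_7, alpha_9} form a chain of 7 nodes with a double edge at one end; the terminal node there is the unique short simple root (B_7), and {alpha_5, alpha_8} form two nodes joined by a triple edge (G_2). A semisimple Lie algebra decomposes uniquely as the direct sum of simple ideals, one per connected component of its Dynkin diagram, so g ≅ B_7 ⊕ G_2 (dimension 105 + 14 = 119).

B7 ⊕ G2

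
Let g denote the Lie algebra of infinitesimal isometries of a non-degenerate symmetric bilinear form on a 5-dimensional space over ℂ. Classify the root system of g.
This is so(5) with 5 odd, which has dimension 5(5-1)/2 = 10 and rank (5-1)/2 = 2. In the classification of classical Lie algebras, the orthogonal algebra so(2n+1) in an odd number of variables has type B_n; here n = 2, so the Dynkin diagram is a chain of 2 nodes with a double edge at one end; the terminal node there is the unique short simple root (B_2). Hence the type is B_2.

B_2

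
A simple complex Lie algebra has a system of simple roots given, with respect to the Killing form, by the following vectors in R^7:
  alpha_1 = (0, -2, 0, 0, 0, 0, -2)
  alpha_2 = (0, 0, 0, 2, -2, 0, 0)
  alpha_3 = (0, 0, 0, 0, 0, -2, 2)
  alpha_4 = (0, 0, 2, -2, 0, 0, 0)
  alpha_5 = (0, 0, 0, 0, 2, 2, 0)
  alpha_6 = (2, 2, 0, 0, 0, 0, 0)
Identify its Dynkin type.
A6

Compute the Cartan integers a_ij = 2(alpha_i, alpha_j)/(alpha_j, alpha_j); the resulting 6x6 Cartan matrix is
[[2, 0, -1, 0, 0, -1], [0, 2, 0, -1, -1, 0], [-1, 0, 2, 0, -1, 0], [0, -1, 0, 2, 0, 0], [0, -1, -1, 0, 2, 0], [-1, 0, 0, 0, 0, 2]].
All simple roots have the same length, so the diagram is simply laced. The associated Dynkin diagram is a chain of 6 nodes with single edges (A_6), so the type is A_6 (the algebra sl(7)).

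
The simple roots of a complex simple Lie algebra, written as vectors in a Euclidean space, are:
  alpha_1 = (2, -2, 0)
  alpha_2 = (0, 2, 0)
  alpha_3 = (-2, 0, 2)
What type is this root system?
B_3

Compute the Cartan integers a_ij = 2(alpha_i, alpha_j)/(alpha_j, alpha_j); the resulting 3x3 Cartan matrix is
[[2, -2, -1], [-1, 2, 0], [-1, 0, 2]].
The roots have two lengths (squared-length ratio 2:1); the short ones are alpha_{2}. The associated Dynkin diagram is a chain of 3 nodes with a double edge at one end; the terminal node there is the unique short simple root (B_3), so the type is B_3 (the algebra so(7)).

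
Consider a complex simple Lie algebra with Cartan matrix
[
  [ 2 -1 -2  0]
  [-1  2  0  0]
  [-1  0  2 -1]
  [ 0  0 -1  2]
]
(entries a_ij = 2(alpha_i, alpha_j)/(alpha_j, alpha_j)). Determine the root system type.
type F_4

The matrix has rank 4 with 2's on the diagonal. Reading the off-diagonal entries as Dynkin edges (a single edge where a_ij = a_ji = -1; a double or triple edge where a_ij * a_ji = 2 or 3), the diagram is a chain of 4 nodes with a double edge between the middle two (F_4). One simple-root ordering that puts it in standard form is (alpha_2, alpha_1, alpha_3, alpha_4). So the algebra is type F_4.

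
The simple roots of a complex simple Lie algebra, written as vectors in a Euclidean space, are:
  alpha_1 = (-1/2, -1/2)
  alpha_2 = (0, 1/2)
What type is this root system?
B_2

Compute the Cartan integers a_ij = 2(alpha_i, alpha_j)/(alpha_j, alpha_j); the resulting 2x2 Cartan matrix is
[[2, -2], [-1, 2]].
The roots have two lengths (squared-length ratio 2:1); the short ones are alpha_{2}. The associated Dynkin diagram is a chain of 2 nodes with a double edge at one end; the terminal node there is the unique short simple root (B_2), so the type is B_2 (the algebra so(5)).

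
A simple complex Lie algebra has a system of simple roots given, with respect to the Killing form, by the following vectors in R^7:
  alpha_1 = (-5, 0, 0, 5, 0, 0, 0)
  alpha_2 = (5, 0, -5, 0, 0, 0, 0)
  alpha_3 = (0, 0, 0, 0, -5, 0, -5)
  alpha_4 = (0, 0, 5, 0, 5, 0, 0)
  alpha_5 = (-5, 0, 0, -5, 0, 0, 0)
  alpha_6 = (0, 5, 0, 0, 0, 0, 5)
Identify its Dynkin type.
Compute the Cartan integers a_ij = 2(alpha_i, alpha_j)/(alpha_j, alpha_j); the resulting 6x6 Cartan matrix is
[[2, -1, 0, 0, 0, 0], [-1, 2, 0, -1, -1, 0], [0, 0, 2, -1, 0, -1], [0, -1, -1, 2, 0, 0], [0, -1, 0, 0, 2, 0], [0, 0, -1, 0, 0, 2]].
All simple roots have the same length, so the diagram is simply laced. The associated Dynkin diagram is a chain of 4 nodes with a fork of two nodes at one end (D_6), so the type is D_6 (the algebra so(12)).

D6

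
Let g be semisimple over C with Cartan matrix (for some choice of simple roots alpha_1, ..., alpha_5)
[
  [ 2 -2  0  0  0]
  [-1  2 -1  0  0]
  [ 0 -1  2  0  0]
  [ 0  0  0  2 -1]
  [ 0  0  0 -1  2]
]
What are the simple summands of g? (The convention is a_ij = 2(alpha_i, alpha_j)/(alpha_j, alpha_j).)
A2 + C3

The diagram associated to this matrix has two connected components: the simple roots {alpha_4, alpha_5} form a chain of 2 nodes with single edges (A_2), and {alpha_1, alpha_2, alpha_3} form a chain of 3 nodes with a double edge at one end; the terminal node there is the unique long simple root (C_3). A semisimple Lie algebra decomposes uniquely as the direct sum of simple ideals, one per connected component of its Dynkin diagram, so g ≅ A_2 ⊕ C_3 (dimension 8 + 21 = 29).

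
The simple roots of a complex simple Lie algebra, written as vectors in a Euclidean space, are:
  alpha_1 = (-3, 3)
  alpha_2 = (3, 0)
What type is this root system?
B_2

Compute the Cartan integers a_ij = 2(alpha_i, alpha_j)/(alpha_j, alpha_j); the resulting 2x2 Cartan matrix is
[[2, -2], [-1, 2]].
The roots have two lengths (squared-length ratio 2:1); the short ones are alpha_{2}. The associated Dynkin diagram is a chain of 2 nodes with a double edge at one end; the terminal node there is the unique short simple root (B_2), so the type is B_2 (the algebra so(5)).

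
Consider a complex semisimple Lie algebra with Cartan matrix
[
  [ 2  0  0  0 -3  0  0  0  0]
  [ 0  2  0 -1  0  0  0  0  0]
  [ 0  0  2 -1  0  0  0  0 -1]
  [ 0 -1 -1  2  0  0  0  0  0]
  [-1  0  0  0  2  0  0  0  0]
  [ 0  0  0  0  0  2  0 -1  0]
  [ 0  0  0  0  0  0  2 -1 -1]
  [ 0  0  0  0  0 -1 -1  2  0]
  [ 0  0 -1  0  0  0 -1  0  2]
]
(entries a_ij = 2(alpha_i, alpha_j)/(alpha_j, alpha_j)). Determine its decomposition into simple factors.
A_7 + G_2

The diagram associated to this matrix has two connected components: the simple roots {alpha_2, alpha_3, alpha_4, alpha_6, alpha_7, alpha_8, alpha_9} form a chain of 7 nodes with single edges (A_7), and {alpha_1, alpha_5} form two nodes joined by a triple edge (G_2). A semisimple Lie algebra decomposes uniquely as the direct sum of simple ideals, one per connected component of its Dynkin diagram, so g ≅ A_7 ⊕ G_2 (dimension 63 + 14 = 77).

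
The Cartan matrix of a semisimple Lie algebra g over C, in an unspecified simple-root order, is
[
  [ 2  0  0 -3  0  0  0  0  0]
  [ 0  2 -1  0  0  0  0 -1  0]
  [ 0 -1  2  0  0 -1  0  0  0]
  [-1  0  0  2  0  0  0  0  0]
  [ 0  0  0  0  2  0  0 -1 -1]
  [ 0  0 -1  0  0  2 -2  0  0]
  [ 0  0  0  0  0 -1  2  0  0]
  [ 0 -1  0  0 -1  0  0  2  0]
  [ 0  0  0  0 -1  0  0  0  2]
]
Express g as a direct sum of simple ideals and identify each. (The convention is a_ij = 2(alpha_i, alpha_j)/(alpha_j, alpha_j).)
B7 + G2

The diagram associated to this matrix has two connected components: the simple roots {alpha_2, alpha_3, alpha_5, alpha_6, alpha_7, alpha_8, alpha_9} form a chain of 7 nodes with a double edge at one end; the terminal node there is the unique short simple root (B_7), and {alpha_1, alpha_4} form two nodes joined by a triple edge (G_2). A semisimple Lie algebra decomposes uniquely as the direct sum of simple ideals, one per connected component of its Dynkin diagram, so g ≅ B_7 ⊕ G_2 (dimension 105 + 14 = 119).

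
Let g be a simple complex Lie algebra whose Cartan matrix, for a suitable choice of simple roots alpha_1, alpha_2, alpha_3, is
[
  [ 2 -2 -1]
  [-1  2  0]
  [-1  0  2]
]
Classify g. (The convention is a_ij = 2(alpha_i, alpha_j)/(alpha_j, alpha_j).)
B_3 (so(7))

The matrix has rank 3 with 2's on the diagonal. Reading the off-diagonal entries as Dynkin edges (a single edge where a_ij = a_ji = -1; a double or triple edge where a_ij * a_ji = 2 or 3), the diagram is a chain of 3 nodes with a double edge at one end; the terminal node there is the unique short simple root (B_3). One simple-root ordering that puts it in standard form is (alpha_3, alpha_1, alpha_2). So the algebra is type B_3, i.e. so(7).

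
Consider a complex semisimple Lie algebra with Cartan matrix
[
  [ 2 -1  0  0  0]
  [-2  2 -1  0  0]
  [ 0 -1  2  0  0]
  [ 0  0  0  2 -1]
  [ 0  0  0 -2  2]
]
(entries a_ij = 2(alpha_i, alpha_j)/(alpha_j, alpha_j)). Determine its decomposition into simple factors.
The diagram associated to this matrix has two connected components: the simple roots {alpha_4, alpha_5} form a chain of 2 nodes with a double edge at one end; the terminal node there is the unique short simple root (B_2), and {alpha_1, alpha_2, alpha_3} form a chain of 3 nodes with a double edge at one end; the terminal node there is the unique short simple root (B_3). A semisimple Lie algebra decomposes uniquely as the direct sum of simple ideals, one per connected component of its Dynkin diagram, so g ≅ B_2 ⊕ B_3 (dimension 10 + 21 = 31).

B_2 ⊕ B_3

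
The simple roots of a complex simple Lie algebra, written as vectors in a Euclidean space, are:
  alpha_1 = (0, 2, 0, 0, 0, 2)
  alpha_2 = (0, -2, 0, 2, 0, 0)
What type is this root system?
A_2

Compute the Cartan integers a_ij = 2(alpha_i, alpha_j)/(alpha_j, alpha_j); the resulting 2x2 Cartan matrix is
[[2, -1], [-1, 2]].
All simple roots have the same length, so the diagram is simply laced. The associated Dynkin diagram is a chain of 2 nodes with single edges (A_2), so the type is A_2 (the algebra sl(3)).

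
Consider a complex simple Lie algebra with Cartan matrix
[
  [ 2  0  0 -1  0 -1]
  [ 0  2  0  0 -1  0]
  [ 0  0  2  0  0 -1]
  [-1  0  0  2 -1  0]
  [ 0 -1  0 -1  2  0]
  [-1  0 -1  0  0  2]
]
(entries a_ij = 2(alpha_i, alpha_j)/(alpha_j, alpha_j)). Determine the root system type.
A_6

The matrix has rank 6 with 2's on the diagonal. Reading the off-diagonal entries as Dynkin edges (a single edge where a_ij = a_ji = -1; a double or triple edge where a_ij * a_ji = 2 or 3), the diagram is a chain of 6 nodes with single edges (A_6). One simple-root ordering that puts it in standard form is (alpha_2, alpha_5, alpha_4, alpha_1, alpha_6, alpha_3). So the algebra is type A_6, i.e. sl(7).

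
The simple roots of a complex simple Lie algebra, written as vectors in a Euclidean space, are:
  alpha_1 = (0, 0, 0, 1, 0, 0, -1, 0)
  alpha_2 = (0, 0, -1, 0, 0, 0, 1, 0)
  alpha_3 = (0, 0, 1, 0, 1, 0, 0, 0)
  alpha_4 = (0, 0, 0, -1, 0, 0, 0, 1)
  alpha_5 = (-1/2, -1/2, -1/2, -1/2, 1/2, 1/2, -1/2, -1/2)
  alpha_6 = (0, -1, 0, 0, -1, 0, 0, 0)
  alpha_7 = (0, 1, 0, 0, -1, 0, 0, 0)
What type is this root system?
Compute the Cartan integers a_ij = 2(alpha_i, alpha_j)/(alpha_j, alpha_j); the resulting 7x7 Cartan matrix is
[[2, -1, 0, -1, 0, 0, 0], [-1, 2, -1, 0, 0, 0, 0], [0, -1, 2, 0, 0, -1, -1], [-1, 0, 0, 2, 0, 0, 0], [0, 0, 0, 0, 2, 0, -1], [0, 0, -1, 0, 0, 2, 0], [0, 0, -1, 0, -1, 0, 2]].
All simple roots have the same length, so the diagram is simply laced. The associated Dynkin diagram is a chain of 6 nodes with one extra node attached to the third node from one end (E_7), so the type is E_7.

E7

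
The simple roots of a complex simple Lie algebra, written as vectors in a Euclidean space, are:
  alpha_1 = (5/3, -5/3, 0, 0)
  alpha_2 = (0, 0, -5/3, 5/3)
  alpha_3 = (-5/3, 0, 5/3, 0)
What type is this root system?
A3

Compute the Cartan integers a_ij = 2(alpha_i, alpha_j)/(alpha_j, alpha_j); the resulting 3x3 Cartan matrix is
[[2, 0, -1], [0, 2, -1], [-1, -1, 2]].
All simple roots have the same length, so the diagram is simply laced. The associated Dynkin diagram is a chain of 3 nodes with single edges (A_3), so the type is A_3 (the algebra sl(4)).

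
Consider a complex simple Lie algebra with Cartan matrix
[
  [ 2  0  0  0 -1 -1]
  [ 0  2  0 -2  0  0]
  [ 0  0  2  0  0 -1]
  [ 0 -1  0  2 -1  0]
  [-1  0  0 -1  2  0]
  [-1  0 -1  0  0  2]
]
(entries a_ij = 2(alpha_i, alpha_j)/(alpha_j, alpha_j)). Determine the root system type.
The matrix has rank 6 with 2's on the diagonal. Reading the off-diagonal entries as Dynkin edges (a single edge where a_ij = a_ji = -1; a double or triple edge where a_ij * a_ji = 2 or 3), the diagram is a chain of 6 nodes with a double edge at one end; the terminal node there is the unique long simple root (C_6). One simple-root ordering that puts it in standard form is (alpha_3, alpha_6, alpha_1, alpha_5, alpha_4, alpha_2). So the algebra is type C_6, i.e. sp(12).

C6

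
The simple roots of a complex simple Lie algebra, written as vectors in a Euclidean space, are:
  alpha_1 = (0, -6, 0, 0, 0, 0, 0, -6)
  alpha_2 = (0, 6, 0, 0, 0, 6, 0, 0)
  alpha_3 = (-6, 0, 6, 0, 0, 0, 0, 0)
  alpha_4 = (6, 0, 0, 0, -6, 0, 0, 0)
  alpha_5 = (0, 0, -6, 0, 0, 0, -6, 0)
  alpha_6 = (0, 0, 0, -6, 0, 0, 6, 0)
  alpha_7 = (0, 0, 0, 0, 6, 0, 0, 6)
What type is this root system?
Compute the Cartan integers a_ij = 2(alpha_i, alpha_j)/(alpha_j, alpha_j); the resulting 7x7 Cartan matrix is
[[2, -1, 0, 0, 0, 0, -1], [-1, 2, 0, 0, 0, 0, 0], [0, 0, 2, -1, -1, 0, 0], [0, 0, -1, 2, 0, 0, -1], [0, 0, -1, 0, 2, -1, 0], [0, 0, 0, 0, -1, 2, 0], [-1, 0, 0, -1, 0, 0, 2]].
All simple roots have the same length, so the diagram is simply laced. The associated Dynkin diagram is a chain of 7 nodes with single edges (A_7), so the type is A_7 (the algebra sl(8)).

type A_7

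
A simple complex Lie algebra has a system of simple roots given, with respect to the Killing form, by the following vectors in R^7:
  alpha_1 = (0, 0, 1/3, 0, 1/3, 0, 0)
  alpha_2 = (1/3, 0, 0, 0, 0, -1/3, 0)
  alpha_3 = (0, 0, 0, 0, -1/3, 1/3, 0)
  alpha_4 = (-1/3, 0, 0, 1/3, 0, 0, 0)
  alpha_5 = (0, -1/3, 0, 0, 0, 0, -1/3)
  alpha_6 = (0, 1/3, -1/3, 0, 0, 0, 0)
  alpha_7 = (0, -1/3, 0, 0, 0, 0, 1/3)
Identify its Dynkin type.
D7

Compute the Cartan integers a_ij = 2(alpha_i, alpha_j)/(alpha_j, alpha_j); the resulting 7x7 Cartan matrix is
[[2, 0, -1, 0, 0, -1, 0], [0, 2, -1, -1, 0, 0, 0], [-1, -1, 2, 0, 0, 0, 0], [0, -1, 0, 2, 0, 0, 0], [0, 0, 0, 0, 2, -1, 0], [-1, 0, 0, 0, -1, 2, -1], [0, 0, 0, 0, 0, -1, 2]].
All simple roots have the same length, so the diagram is simply laced. The associated Dynkin diagram is a chain of 5 nodes with a fork of two nodes at one end (D_7), so the type is D_7 (the algebra so(14)).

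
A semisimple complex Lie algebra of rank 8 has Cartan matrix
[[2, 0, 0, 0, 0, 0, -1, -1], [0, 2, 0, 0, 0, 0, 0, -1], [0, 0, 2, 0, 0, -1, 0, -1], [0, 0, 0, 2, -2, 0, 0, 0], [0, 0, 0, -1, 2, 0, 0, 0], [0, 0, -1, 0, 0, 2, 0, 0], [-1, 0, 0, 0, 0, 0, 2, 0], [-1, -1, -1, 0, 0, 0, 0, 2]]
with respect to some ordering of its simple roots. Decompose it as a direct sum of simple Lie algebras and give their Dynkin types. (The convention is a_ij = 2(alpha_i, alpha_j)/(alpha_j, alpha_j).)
The diagram associated to this matrix has two connected components: the simple roots {alpha_4, alpha_5} form a chain of 2 nodes with a double edge at one end; the terminal node there is the unique short simple root (B_2), and {alpha_1, alpha_2, alpha_3, alpha_6, alpha_7, alpha_8} form a chain of 5 nodes with one extra node attached to the third node from one end (E_6). A semisimple Lie algebra decomposes uniquely as the direct sum of simple ideals, one per connected component of its Dynkin diagram, so g ≅ B_2 ⊕ E_6 (dimension 10 + 78 = 88).

B_2 ⊕ E_6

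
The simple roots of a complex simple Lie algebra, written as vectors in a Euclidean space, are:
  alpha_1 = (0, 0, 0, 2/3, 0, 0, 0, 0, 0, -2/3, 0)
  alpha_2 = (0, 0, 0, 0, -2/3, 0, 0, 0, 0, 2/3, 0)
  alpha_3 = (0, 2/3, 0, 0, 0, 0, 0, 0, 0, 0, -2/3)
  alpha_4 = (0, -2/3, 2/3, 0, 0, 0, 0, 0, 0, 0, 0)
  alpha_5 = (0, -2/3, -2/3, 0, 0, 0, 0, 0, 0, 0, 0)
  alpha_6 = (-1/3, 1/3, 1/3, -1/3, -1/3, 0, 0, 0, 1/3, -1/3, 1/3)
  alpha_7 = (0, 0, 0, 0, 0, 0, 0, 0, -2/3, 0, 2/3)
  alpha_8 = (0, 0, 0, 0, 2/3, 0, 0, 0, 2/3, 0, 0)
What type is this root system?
type E_8

Compute the Cartan integers a_ij = 2(alpha_i, alpha_j)/(alpha_j, alpha_j); the resulting 8x8 Cartan matrix is
[[2, -1, 0, 0, 0, 0, 0, 0], [-1, 2, 0, 0, 0, 0, 0, -1], [0, 0, 2, -1, -1, 0, -1, 0], [0, 0, -1, 2, 0, 0, 0, 0], [0, 0, -1, 0, 2, -1, 0, 0], [0, 0, 0, 0, -1, 2, 0, 0], [0, 0, -1, 0, 0, 0, 2, -1], [0, -1, 0, 0, 0, 0, -1, 2]].
All simple roots have the same length, so the diagram is simply laced. The associated Dynkin diagram is a chain of 7 nodes with one extra node attached to the third node from one end (E_8), so the type is E_8.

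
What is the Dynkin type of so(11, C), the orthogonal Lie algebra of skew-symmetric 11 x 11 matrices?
B_5 (so(11))

This is so(11) with 11 odd, which has dimension 11(11-1)/2 = 55 and rank (11-1)/2 = 5. In the classification of classical Lie algebras, the orthogonal algebra so(2n+1) in an odd number of variables has type B_n; here n = 5, so the Dynkin diagram is a chain of 5 nodes with a double edge at one end; the terminal node there is the unique short simple root (B_5). Hence the type is B_5.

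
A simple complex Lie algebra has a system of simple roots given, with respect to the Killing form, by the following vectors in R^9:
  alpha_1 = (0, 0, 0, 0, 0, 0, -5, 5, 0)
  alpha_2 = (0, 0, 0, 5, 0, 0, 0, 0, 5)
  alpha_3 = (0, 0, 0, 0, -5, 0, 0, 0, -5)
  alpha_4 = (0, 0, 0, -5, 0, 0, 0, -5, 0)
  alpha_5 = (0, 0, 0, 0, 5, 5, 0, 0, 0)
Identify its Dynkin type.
Compute the Cartan integers a_ij = 2(alpha_i, alpha_j)/(alpha_j, alpha_j); the resulting 5x5 Cartan matrix is
[[2, 0, 0, -1, 0], [0, 2, -1, -1, 0], [0, -1, 2, 0, -1], [-1, -1, 0, 2, 0], [0, 0, -1, 0, 2]].
All simple roots have the same length, so the diagram is simply laced. The associated Dynkin diagram is a chain of 5 nodes with single edges (A_5), so the type is A_5 (the algebra sl(6)).

A_5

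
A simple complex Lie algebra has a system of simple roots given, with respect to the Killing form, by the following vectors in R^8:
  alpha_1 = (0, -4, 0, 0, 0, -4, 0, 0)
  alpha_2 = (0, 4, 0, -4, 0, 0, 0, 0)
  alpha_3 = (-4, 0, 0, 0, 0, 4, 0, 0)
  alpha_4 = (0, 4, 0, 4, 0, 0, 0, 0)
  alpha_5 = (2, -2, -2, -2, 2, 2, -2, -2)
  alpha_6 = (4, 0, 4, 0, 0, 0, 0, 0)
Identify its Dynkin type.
type E_6

Compute the Cartan integers a_ij = 2(alpha_i, alpha_j)/(alpha_j, alpha_j); the resulting 6x6 Cartan matrix is
[[2, -1, -1, -1, 0, 0], [-1, 2, 0, 0, 0, 0], [-1, 0, 2, 0, 0, -1], [-1, 0, 0, 2, -1, 0], [0, 0, 0, -1, 2, 0], [0, 0, -1, 0, 0, 2]].
All simple roots have the same length, so the diagram is simply laced. The associated Dynkin diagram is a chain of 5 nodes with one extra node attached to the third node from one end (E_6), so the type is E_6.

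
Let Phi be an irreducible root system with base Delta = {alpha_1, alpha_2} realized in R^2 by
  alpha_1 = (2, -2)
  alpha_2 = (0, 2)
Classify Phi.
B_2

Compute the Cartan integers a_ij = 2(alpha_i, alpha_j)/(alpha_j, alpha_j); the resulting 2x2 Cartan matrix is
[[2, -2], [-1, 2]].
The roots have two lengths (squared-length ratio 2:1); the short ones are alpha_{2}. The associated Dynkin diagram is a chain of 2 nodes with a double edge at one end; the terminal node there is the unique short simple root (B_2), so the type is B_2 (the algebra so(5)).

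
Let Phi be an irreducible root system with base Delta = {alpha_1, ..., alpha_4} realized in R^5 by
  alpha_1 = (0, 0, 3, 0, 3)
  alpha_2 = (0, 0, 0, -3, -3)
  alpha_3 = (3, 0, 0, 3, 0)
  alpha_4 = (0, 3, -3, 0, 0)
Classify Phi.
Compute the Cartan integers a_ij = 2(alpha_i, alpha_j)/(alpha_j, alpha_j); the resulting 4x4 Cartan matrix is
[[2, -1, 0, -1], [-1, 2, -1, 0], [0, -1, 2, 0], [-1, 0, 0, 2]].
All simple roots have the same length, so the diagram is simply laced. The associated Dynkin diagram is a chain of 4 nodes with single edges (A_4), so the type is A_4 (the algebra sl(5)).

type A_4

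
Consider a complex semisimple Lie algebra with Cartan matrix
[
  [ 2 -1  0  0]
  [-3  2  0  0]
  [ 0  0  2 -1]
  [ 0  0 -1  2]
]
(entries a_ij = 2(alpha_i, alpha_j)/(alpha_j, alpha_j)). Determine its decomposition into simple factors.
A_2 ⊕ G_2

The diagram associated to this matrix has two connected components: the simple roots {alpha_3, alpha_4} form a chain of 2 nodes with single edges (A_2), and {alpha_1, alpha_2} form two nodes joined by a triple edge (G_2). A semisimple Lie algebra decomposes uniquely as the direct sum of simple ideals, one per connected component of its Dynkin diagram, so g ≅ A_2 ⊕ G_2 (dimension 8 + 14 = 22).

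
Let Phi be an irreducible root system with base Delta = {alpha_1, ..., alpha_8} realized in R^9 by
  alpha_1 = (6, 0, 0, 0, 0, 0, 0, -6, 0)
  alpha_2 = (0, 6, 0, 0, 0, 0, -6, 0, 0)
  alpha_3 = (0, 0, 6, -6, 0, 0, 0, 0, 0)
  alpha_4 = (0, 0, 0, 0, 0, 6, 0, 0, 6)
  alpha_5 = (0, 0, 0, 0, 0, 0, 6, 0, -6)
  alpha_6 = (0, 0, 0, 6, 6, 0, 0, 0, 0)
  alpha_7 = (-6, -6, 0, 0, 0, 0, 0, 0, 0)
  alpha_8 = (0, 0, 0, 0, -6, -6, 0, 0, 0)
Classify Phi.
A_8 (sl(9))

Compute the Cartan integers a_ij = 2(alpha_i, alpha_j)/(alpha_j, alpha_j); the resulting 8x8 Cartan matrix is
[[2, 0, 0, 0, 0, 0, -1, 0], [0, 2, 0, 0, -1, 0, -1, 0], [0, 0, 2, 0, 0, -1, 0, 0], [0, 0, 0, 2, -1, 0, 0, -1], [0, -1, 0, -1, 2, 0, 0, 0], [0, 0, -1, 0, 0, 2, 0, -1], [-1, -1, 0, 0, 0, 0, 2, 0], [0, 0, 0, -1, 0, -1, 0, 2]].
All simple roots have the same length, so the diagram is simply laced. The associated Dynkin diagram is a chain of 8 nodes with single edges (A_8), so the type is A_8 (the algebra sl(9)).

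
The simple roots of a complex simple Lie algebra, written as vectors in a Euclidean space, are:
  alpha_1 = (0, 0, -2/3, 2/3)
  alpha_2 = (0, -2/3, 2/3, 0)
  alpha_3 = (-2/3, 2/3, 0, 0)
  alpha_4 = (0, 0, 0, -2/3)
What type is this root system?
type B_4

Compute the Cartan integers a_ij = 2(alpha_i, alpha_j)/(alpha_j, alpha_j); the resulting 4x4 Cartan matrix is
[[2, -1, 0, -2], [-1, 2, -1, 0], [0, -1, 2, 0], [-1, 0, 0, 2]].
The roots have two lengths (squared-length ratio 2:1); the short ones are alpha_{4}. The associated Dynkin diagram is a chain of 4 nodes with a double edge at one end; the terminal node there is the unique short simple root (B_4), so the type is B_4 (the algebra so(9)).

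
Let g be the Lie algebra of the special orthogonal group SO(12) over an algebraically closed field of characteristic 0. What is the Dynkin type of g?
D6

This is so(12) with 12 even, which has dimension 12(12-1)/2 = 66 and rank 12/2 = 6. In the classification of classical Lie algebras, the orthogonal algebra so(2n) in an even number of variables has type D_n; here n = 6, so the Dynkin diagram is a chain of 4 nodes with a fork of two nodes at one end (D_6). Hence the type is D_6.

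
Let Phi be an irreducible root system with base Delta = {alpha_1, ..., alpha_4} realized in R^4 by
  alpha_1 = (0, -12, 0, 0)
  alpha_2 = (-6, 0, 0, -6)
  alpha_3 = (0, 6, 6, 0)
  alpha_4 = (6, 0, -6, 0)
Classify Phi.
C_4

Compute the Cartan integers a_ij = 2(alpha_i, alpha_j)/(alpha_j, alpha_j); the resulting 4x4 Cartan matrix is
[[2, 0, -2, 0], [0, 2, 0, -1], [-1, 0, 2, -1], [0, -1, -1, 2]].
The roots have two lengths (squared-length ratio 2:1); the short ones are alpha_{2,3,4}. The associated Dynkin diagram is a chain of 4 nodes with a double edge at one end; the terminal node there is the unique long simple root (C_4), so the type is C_4 (the algebra sp(8)).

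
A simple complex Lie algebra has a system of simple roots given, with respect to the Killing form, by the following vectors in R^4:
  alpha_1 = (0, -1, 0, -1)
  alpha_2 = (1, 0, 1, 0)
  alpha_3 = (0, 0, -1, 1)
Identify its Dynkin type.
A3

Compute the Cartan integers a_ij = 2(alpha_i, alpha_j)/(alpha_j, alpha_j); the resulting 3x3 Cartan matrix is
[[2, 0, -1], [0, 2, -1], [-1, -1, 2]].
All simple roots have the same length, so the diagram is simply laced. The associated Dynkin diagram is a chain of 3 nodes with single edges (A_3), so the type is A_3 (the algebra sl(4)).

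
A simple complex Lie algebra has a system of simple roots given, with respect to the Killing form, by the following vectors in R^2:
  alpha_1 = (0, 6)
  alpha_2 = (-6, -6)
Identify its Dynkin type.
B2

Compute the Cartan integers a_ij = 2(alpha_i, alpha_j)/(alpha_j, alpha_j); the resulting 2x2 Cartan matrix is
[[2, -1], [-2, 2]].
The roots have two lengths (squared-length ratio 2:1); the short ones are alpha_{1}. The associated Dynkin diagram is a chain of 2 nodes with a double edge at one end; the terminal node there is the unique short simple root (B_2), so the type is B_2 (the algebra so(5)).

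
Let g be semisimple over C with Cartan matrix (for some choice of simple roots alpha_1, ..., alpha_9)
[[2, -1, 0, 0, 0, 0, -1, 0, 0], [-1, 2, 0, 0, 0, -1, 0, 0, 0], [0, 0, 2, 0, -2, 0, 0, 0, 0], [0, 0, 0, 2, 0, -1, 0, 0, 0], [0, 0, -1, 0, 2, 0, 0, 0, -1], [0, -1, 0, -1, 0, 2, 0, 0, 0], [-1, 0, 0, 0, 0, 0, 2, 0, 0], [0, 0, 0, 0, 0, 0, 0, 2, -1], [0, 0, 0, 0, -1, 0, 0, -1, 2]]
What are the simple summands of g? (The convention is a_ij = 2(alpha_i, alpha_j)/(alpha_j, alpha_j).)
The diagram associated to this matrix has two connected components: the simple roots {alpha_1, alpha_2, alpha_4, alpha_6, alpha_7} form a chain of 5 nodes with single edges (A_5), and {alpha_3, alpha_5, alpha_8, alpha_9} form a chain of 4 nodes with a double edge at one end; the terminal node there is the unique long simple root (C_4). A semisimple Lie algebra decomposes uniquely as the direct sum of simple ideals, one per connected component of its Dynkin diagram, so g ≅ A_5 ⊕ C_4 (dimension 35 + 36 = 71).

type A_5 + type C_4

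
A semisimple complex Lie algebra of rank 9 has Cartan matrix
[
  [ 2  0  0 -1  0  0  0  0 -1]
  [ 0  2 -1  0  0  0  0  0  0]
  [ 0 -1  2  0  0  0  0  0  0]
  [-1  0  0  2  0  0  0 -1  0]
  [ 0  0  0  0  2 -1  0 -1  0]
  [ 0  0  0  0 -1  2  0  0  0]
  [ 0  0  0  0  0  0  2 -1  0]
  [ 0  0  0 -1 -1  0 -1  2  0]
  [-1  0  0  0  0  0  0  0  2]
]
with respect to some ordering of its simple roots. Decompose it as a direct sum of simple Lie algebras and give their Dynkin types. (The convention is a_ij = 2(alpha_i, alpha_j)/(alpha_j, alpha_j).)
type A_2 ⊕ type E_7

The diagram associated to this matrix has two connected components: the simple roots {alpha_2, alpha_3} form a chain of 2 nodes with single edges (A_2), and {alpha_1, alpha_4, alpha_5, alpha_6, alpha_7, alpha_8, alpha_9} form a chain of 6 nodes with one extra node attached to the third node from one end (E_7). A semisimple Lie algebra decomposes uniquely as the direct sum of simple ideals, one per connected component of its Dynkin diagram, so g ≅ A_2 ⊕ E_7 (dimension 8 + 133 = 141).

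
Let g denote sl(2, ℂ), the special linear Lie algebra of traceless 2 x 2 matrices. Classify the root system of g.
A_1

This is sl(2), which has dimension 2^2 - 1 = 3 and rank 2 - 1 = 1 (a Cartan subalgebra is the diagonal traceless matrices). In the classification of classical Lie algebras, the special linear algebra sl(n+1) has type A_n; here n = 1, so the Dynkin diagram is a chain of 1 nodes with single edges (A_1). Hence the type is A_1.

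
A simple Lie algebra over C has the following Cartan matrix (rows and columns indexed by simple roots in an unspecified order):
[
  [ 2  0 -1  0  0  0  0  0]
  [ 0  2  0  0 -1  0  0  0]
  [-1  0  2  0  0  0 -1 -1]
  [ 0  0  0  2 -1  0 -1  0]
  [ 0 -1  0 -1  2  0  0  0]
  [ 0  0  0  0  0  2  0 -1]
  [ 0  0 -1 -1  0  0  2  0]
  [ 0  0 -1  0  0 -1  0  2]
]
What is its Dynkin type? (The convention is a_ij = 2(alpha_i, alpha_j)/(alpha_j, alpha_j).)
type E_8

The matrix has rank 8 with 2's on the diagonal. Reading the off-diagonal entries as Dynkin edges (a single edge where a_ij = a_ji = -1; a double or triple edge where a_ij * a_ji = 2 or 3), the diagram is a chain of 7 nodes with one extra node attached to the third node from one end (E_8). One simple-root ordering that puts it in standard form is (alpha_6, alpha_1, alpha_8, alpha_3, alpha_7, alpha_4, alpha_5, alpha_2). So the algebra is type E_8.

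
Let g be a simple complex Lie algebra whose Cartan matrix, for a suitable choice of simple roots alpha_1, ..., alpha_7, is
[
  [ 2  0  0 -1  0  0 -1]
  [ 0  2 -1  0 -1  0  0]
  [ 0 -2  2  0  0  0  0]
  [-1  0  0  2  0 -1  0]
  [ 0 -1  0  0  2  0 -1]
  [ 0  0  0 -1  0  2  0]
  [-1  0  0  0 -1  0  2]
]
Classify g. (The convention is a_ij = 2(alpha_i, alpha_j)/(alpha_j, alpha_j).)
type C_7

The matrix has rank 7 with 2's on the diagonal. Reading the off-diagonal entries as Dynkin edges (a single edge where a_ij = a_ji = -1; a double or triple edge where a_ij * a_ji = 2 or 3), the diagram is a chain of 7 nodes with a double edge at one end; the terminal node there is the unique long simple root (C_7). One simple-root ordering that puts it in standard form is (alpha_6, alpha_4, alpha_1, alpha_7, alpha_5, alpha_2, alpha_3). So the algebra is type C_7, i.e. sp(14).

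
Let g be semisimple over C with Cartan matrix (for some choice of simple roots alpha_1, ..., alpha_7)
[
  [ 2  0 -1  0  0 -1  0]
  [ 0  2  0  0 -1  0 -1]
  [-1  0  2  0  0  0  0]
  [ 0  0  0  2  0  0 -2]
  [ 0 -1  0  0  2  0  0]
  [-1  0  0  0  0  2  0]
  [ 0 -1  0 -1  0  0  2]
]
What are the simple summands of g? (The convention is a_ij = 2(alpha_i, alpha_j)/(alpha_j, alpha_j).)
The diagram associated to this matrix has two connected components: the simple roots {alpha_1, alpha_3, alpha_6} form a chain of 3 nodes with single edges (A_3), and {alpha_2, alpha_4, alpha_5, alpha_7} form a chain of 4 nodes with a double edge at one end; the terminal node there is the unique long simple root (C_4). A semisimple Lie algebra decomposes uniquely as the direct sum of simple ideals, one per connected component of its Dynkin diagram, so g ≅ A_3 ⊕ C_4 (dimension 15 + 36 = 51).

type A_3 + type C_4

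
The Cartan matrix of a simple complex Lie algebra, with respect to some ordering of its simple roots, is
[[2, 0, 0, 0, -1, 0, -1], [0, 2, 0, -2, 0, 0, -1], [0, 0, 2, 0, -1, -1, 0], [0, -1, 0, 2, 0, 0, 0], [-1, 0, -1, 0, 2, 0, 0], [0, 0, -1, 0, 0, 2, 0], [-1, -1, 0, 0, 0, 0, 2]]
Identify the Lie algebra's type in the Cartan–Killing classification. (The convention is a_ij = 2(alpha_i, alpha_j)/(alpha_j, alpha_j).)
The matrix has rank 7 with 2's on the diagonal. Reading the off-diagonal entries as Dynkin edges (a single edge where a_ij = a_ji = -1; a double or triple edge where a_ij * a_ji = 2 or 3), the diagram is a chain of 7 nodes with a double edge at one end; the terminal node there is the unique short simple root (B_7). One simple-root ordering that puts it in standard form is (alpha_6, alpha_3, alpha_5, alpha_1, alpha_7, alpha_2, alpha_4). So the algebra is type B_7, i.e. so(15).

B7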